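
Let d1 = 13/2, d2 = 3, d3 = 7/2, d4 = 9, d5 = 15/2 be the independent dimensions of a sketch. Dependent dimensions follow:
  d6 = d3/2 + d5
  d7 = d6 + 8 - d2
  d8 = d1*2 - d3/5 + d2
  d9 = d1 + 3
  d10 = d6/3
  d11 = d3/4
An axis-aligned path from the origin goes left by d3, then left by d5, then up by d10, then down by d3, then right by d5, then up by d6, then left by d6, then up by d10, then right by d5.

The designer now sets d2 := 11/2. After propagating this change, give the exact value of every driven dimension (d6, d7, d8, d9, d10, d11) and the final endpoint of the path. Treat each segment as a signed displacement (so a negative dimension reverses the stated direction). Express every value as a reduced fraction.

Apply edit: d2 := 11/2
  d6 = d3/2 + d5 = 37/4
  d7 = d6 + 8 - d2 = 47/4
  d8 = d1*2 - d3/5 + d2 = 89/5
  d9 = d1 + 3 = 19/2
  d10 = d6/3 = 37/12
  d11 = d3/4 = 7/8
Walk from origin (0, 0):
  seg 1: left by d3 = 7/2 → (-7/2, 0)
  seg 2: left by d5 = 15/2 → (-11, 0)
  seg 3: up by d10 = 37/12 → (-11, 37/12)
  seg 4: down by d3 = 7/2 → (-11, -5/12)
  seg 5: right by d5 = 15/2 → (-7/2, -5/12)
  seg 6: up by d6 = 37/4 → (-7/2, 53/6)
  seg 7: left by d6 = 37/4 → (-51/4, 53/6)
  seg 8: up by d10 = 37/12 → (-51/4, 143/12)
  seg 9: right by d5 = 15/2 → (-21/4, 143/12)

d6 = 37/4
d7 = 47/4
d8 = 89/5
d9 = 19/2
d10 = 37/12
d11 = 7/8
endpoint = (-21/4, 143/12)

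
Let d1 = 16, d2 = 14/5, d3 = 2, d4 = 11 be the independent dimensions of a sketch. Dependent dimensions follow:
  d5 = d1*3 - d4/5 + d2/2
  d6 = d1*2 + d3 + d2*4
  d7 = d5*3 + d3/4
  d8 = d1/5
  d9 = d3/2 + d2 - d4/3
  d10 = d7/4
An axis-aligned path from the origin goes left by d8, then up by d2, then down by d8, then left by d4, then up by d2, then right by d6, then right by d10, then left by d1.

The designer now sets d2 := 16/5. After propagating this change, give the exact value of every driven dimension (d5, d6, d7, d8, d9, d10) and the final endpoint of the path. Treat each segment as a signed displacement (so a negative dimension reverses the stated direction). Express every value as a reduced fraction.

d5 = 237/5
d6 = 234/5
d7 = 1427/10
d8 = 16/5
d9 = 8/15
d10 = 1427/40
endpoint = (2091/40, 16/5)

Apply edit: d2 := 16/5
  d5 = d1*3 - d4/5 + d2/2 = 237/5
  d6 = d1*2 + d3 + d2*4 = 234/5
  d7 = d5*3 + d3/4 = 1427/10
  d8 = d1/5 = 16/5
  d9 = d3/2 + d2 - d4/3 = 8/15
  d10 = d7/4 = 1427/40
Walk from origin (0, 0):
  seg 1: left by d8 = 16/5 → (-16/5, 0)
  seg 2: up by d2 = 16/5 → (-16/5, 16/5)
  seg 3: down by d8 = 16/5 → (-16/5, 0)
  seg 4: left by d4 = 11 → (-71/5, 0)
  seg 5: up by d2 = 16/5 → (-71/5, 16/5)
  seg 6: right by d6 = 234/5 → (163/5, 16/5)
  seg 7: right by d10 = 1427/40 → (2731/40, 16/5)
  seg 8: left by d1 = 16 → (2091/40, 16/5)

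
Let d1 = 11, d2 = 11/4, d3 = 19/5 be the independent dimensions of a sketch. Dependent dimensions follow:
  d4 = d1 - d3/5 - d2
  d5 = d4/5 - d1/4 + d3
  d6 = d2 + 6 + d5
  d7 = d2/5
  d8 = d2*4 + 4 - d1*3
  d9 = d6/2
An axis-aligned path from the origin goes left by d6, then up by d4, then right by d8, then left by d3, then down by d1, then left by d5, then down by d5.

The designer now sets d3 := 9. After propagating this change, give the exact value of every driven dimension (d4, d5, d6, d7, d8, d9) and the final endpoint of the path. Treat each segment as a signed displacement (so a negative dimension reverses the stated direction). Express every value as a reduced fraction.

Apply edit: d3 := 9
  d4 = d1 - d3/5 - d2 = 129/20
  d5 = d4/5 - d1/4 + d3 = 377/50
  d6 = d2 + 6 + d5 = 1629/100
  d7 = d2/5 = 11/20
  d8 = d2*4 + 4 - d1*3 = -18
  d9 = d6/2 = 1629/200
Walk from origin (0, 0):
  seg 1: left by d6 = 1629/100 → (-1629/100, 0)
  seg 2: up by d4 = 129/20 → (-1629/100, 129/20)
  seg 3: right by d8 = -18 → (-3429/100, 129/20)
  seg 4: left by d3 = 9 → (-4329/100, 129/20)
  seg 5: down by d1 = 11 → (-4329/100, -91/20)
  seg 6: left by d5 = 377/50 → (-5083/100, -91/20)
  seg 7: down by d5 = 377/50 → (-5083/100, -1209/100)

d4 = 129/20
d5 = 377/50
d6 = 1629/100
d7 = 11/20
d8 = -18
d9 = 1629/200
endpoint = (-5083/100, -1209/100)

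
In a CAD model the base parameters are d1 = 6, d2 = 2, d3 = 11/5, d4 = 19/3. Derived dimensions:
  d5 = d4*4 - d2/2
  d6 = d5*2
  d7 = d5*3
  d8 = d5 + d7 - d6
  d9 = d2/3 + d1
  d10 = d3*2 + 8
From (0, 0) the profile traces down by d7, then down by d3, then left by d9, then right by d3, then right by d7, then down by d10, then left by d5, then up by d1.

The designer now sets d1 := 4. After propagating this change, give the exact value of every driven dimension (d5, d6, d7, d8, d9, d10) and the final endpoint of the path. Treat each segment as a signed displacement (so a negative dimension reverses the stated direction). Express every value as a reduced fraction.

Apply edit: d1 := 4
  d5 = d4*4 - d2/2 = 73/3
  d6 = d5*2 = 146/3
  d7 = d5*3 = 73
  d8 = d5 + d7 - d6 = 146/3
  d9 = d2/3 + d1 = 14/3
  d10 = d3*2 + 8 = 62/5
Walk from origin (0, 0):
  seg 1: down by d7 = 73 → (0, -73)
  seg 2: down by d3 = 11/5 → (0, -376/5)
  seg 3: left by d9 = 14/3 → (-14/3, -376/5)
  seg 4: right by d3 = 11/5 → (-37/15, -376/5)
  seg 5: right by d7 = 73 → (1058/15, -376/5)
  seg 6: down by d10 = 62/5 → (1058/15, -438/5)
  seg 7: left by d5 = 73/3 → (231/5, -438/5)
  seg 8: up by d1 = 4 → (231/5, -418/5)

d5 = 73/3
d6 = 146/3
d7 = 73
d8 = 146/3
d9 = 14/3
d10 = 62/5
endpoint = (231/5, -418/5)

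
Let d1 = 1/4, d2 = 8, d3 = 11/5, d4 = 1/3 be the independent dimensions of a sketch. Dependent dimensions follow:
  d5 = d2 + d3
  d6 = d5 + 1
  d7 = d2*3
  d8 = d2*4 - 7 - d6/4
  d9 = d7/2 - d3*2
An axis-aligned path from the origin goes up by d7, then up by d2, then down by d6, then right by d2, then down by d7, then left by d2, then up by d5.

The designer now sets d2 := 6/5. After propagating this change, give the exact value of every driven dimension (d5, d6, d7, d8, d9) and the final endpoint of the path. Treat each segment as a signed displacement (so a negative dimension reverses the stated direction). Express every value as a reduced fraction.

d5 = 17/5
d6 = 22/5
d7 = 18/5
d8 = -33/10
d9 = -13/5
endpoint = (0, 1/5)

Apply edit: d2 := 6/5
  d5 = d2 + d3 = 17/5
  d6 = d5 + 1 = 22/5
  d7 = d2*3 = 18/5
  d8 = d2*4 - 7 - d6/4 = -33/10
  d9 = d7/2 - d3*2 = -13/5
Walk from origin (0, 0):
  seg 1: up by d7 = 18/5 → (0, 18/5)
  seg 2: up by d2 = 6/5 → (0, 24/5)
  seg 3: down by d6 = 22/5 → (0, 2/5)
  seg 4: right by d2 = 6/5 → (6/5, 2/5)
  seg 5: down by d7 = 18/5 → (6/5, -16/5)
  seg 6: left by d2 = 6/5 → (0, -16/5)
  seg 7: up by d5 = 17/5 → (0, 1/5)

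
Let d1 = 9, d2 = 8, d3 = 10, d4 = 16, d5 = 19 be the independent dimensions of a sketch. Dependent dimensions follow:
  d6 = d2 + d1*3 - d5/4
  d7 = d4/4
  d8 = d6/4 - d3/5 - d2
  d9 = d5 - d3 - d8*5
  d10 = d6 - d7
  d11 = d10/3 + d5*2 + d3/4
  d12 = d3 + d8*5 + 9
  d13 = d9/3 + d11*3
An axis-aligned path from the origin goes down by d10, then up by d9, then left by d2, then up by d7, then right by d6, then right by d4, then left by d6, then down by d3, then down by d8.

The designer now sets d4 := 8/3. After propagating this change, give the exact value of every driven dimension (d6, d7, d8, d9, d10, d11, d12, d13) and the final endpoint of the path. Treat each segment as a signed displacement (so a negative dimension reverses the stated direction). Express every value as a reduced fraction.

d6 = 121/4
d7 = 2/3
d8 = -39/16
d9 = 339/16
d10 = 355/12
d11 = 1813/36
d12 = 109/16
d13 = 7591/48
endpoint = (-16/3, -367/24)

Apply edit: d4 := 8/3
  d6 = d2 + d1*3 - d5/4 = 121/4
  d7 = d4/4 = 2/3
  d8 = d6/4 - d3/5 - d2 = -39/16
  d9 = d5 - d3 - d8*5 = 339/16
  d10 = d6 - d7 = 355/12
  d11 = d10/3 + d5*2 + d3/4 = 1813/36
  d12 = d3 + d8*5 + 9 = 109/16
  d13 = d9/3 + d11*3 = 7591/48
Walk from origin (0, 0):
  seg 1: down by d10 = 355/12 → (0, -355/12)
  seg 2: up by d9 = 339/16 → (0, -403/48)
  seg 3: left by d2 = 8 → (-8, -403/48)
  seg 4: up by d7 = 2/3 → (-8, -371/48)
  seg 5: right by d6 = 121/4 → (89/4, -371/48)
  seg 6: right by d4 = 8/3 → (299/12, -371/48)
  seg 7: left by d6 = 121/4 → (-16/3, -371/48)
  seg 8: down by d3 = 10 → (-16/3, -851/48)
  seg 9: down by d8 = -39/16 → (-16/3, -367/24)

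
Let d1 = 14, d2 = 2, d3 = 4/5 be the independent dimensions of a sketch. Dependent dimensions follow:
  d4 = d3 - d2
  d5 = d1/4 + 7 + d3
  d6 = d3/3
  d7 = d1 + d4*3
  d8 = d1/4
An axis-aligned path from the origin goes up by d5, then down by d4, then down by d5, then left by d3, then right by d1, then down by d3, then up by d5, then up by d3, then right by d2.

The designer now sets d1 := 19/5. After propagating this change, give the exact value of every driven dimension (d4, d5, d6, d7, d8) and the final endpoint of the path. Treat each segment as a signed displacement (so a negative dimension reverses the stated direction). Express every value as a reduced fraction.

d4 = -6/5
d5 = 35/4
d6 = 4/15
d7 = 1/5
d8 = 19/20
endpoint = (5, 199/20)

Apply edit: d1 := 19/5
  d4 = d3 - d2 = -6/5
  d5 = d1/4 + 7 + d3 = 35/4
  d6 = d3/3 = 4/15
  d7 = d1 + d4*3 = 1/5
  d8 = d1/4 = 19/20
Walk from origin (0, 0):
  seg 1: up by d5 = 35/4 → (0, 35/4)
  seg 2: down by d4 = -6/5 → (0, 199/20)
  seg 3: down by d5 = 35/4 → (0, 6/5)
  seg 4: left by d3 = 4/5 → (-4/5, 6/5)
  seg 5: right by d1 = 19/5 → (3, 6/5)
  seg 6: down by d3 = 4/5 → (3, 2/5)
  seg 7: up by d5 = 35/4 → (3, 183/20)
  seg 8: up by d3 = 4/5 → (3, 199/20)
  seg 9: right by d2 = 2 → (5, 199/20)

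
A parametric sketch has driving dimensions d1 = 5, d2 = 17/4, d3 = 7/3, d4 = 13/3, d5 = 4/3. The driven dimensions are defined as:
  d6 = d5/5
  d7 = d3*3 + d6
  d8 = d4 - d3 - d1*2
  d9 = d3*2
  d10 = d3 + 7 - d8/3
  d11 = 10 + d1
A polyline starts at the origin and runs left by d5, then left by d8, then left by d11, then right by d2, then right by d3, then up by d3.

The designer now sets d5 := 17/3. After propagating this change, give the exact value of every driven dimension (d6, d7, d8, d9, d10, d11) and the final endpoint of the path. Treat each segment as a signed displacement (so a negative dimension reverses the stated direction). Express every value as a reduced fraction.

Apply edit: d5 := 17/3
  d6 = d5/5 = 17/15
  d7 = d3*3 + d6 = 122/15
  d8 = d4 - d3 - d1*2 = -8
  d9 = d3*2 = 14/3
  d10 = d3 + 7 - d8/3 = 12
  d11 = 10 + d1 = 15
Walk from origin (0, 0):
  seg 1: left by d5 = 17/3 → (-17/3, 0)
  seg 2: left by d8 = -8 → (7/3, 0)
  seg 3: left by d11 = 15 → (-38/3, 0)
  seg 4: right by d2 = 17/4 → (-101/12, 0)
  seg 5: right by d3 = 7/3 → (-73/12, 0)
  seg 6: up by d3 = 7/3 → (-73/12, 7/3)

d6 = 17/15
d7 = 122/15
d8 = -8
d9 = 14/3
d10 = 12
d11 = 15
endpoint = (-73/12, 7/3)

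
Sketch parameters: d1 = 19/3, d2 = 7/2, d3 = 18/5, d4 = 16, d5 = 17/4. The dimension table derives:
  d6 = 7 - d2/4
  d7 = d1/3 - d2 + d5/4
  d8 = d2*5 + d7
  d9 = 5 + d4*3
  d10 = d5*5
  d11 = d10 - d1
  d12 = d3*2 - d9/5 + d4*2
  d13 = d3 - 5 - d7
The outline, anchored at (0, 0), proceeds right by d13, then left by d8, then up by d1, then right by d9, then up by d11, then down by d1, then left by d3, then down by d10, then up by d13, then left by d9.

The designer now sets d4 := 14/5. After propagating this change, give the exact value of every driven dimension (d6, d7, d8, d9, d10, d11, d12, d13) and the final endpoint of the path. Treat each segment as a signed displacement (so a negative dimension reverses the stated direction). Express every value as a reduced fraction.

d6 = 49/8
d7 = -47/144
d8 = 2473/144
d9 = 67/5
d10 = 85/4
d11 = 179/12
d12 = 253/25
d13 = -773/720
endpoint = (-1573/72, -5333/720)

Apply edit: d4 := 14/5
  d6 = 7 - d2/4 = 49/8
  d7 = d1/3 - d2 + d5/4 = -47/144
  d8 = d2*5 + d7 = 2473/144
  d9 = 5 + d4*3 = 67/5
  d10 = d5*5 = 85/4
  d11 = d10 - d1 = 179/12
  d12 = d3*2 - d9/5 + d4*2 = 253/25
  d13 = d3 - 5 - d7 = -773/720
Walk from origin (0, 0):
  seg 1: right by d13 = -773/720 → (-773/720, 0)
  seg 2: left by d8 = 2473/144 → (-6569/360, 0)
  seg 3: up by d1 = 19/3 → (-6569/360, 19/3)
  seg 4: right by d9 = 67/5 → (-349/72, 19/3)
  seg 5: up by d11 = 179/12 → (-349/72, 85/4)
  seg 6: down by d1 = 19/3 → (-349/72, 179/12)
  seg 7: left by d3 = 18/5 → (-3041/360, 179/12)
  seg 8: down by d10 = 85/4 → (-3041/360, -19/3)
  seg 9: up by d13 = -773/720 → (-3041/360, -5333/720)
  seg 10: left by d9 = 67/5 → (-1573/72, -5333/720)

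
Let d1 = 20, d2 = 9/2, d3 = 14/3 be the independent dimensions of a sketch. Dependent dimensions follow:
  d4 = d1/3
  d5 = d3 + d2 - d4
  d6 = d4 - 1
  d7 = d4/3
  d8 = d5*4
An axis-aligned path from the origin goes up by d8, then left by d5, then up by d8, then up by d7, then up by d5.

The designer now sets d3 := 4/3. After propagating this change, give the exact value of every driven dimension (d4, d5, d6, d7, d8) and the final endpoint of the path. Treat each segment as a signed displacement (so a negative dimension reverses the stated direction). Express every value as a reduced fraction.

d4 = 20/3
d5 = -5/6
d6 = 17/3
d7 = 20/9
d8 = -10/3
endpoint = (5/6, -95/18)

Apply edit: d3 := 4/3
  d4 = d1/3 = 20/3
  d5 = d3 + d2 - d4 = -5/6
  d6 = d4 - 1 = 17/3
  d7 = d4/3 = 20/9
  d8 = d5*4 = -10/3
Walk from origin (0, 0):
  seg 1: up by d8 = -10/3 → (0, -10/3)
  seg 2: left by d5 = -5/6 → (5/6, -10/3)
  seg 3: up by d8 = -10/3 → (5/6, -20/3)
  seg 4: up by d7 = 20/9 → (5/6, -40/9)
  seg 5: up by d5 = -5/6 → (5/6, -95/18)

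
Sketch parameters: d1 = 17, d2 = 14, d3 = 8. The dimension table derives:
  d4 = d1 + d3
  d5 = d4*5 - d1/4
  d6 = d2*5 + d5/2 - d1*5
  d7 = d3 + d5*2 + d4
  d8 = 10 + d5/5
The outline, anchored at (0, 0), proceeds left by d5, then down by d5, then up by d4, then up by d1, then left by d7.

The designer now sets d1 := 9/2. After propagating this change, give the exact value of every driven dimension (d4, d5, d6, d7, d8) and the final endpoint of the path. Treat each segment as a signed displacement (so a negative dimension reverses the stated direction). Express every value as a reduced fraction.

d4 = 25/2
d5 = 491/8
d6 = 1251/16
d7 = 573/4
d8 = 891/40
endpoint = (-1637/8, -355/8)

Apply edit: d1 := 9/2
  d4 = d1 + d3 = 25/2
  d5 = d4*5 - d1/4 = 491/8
  d6 = d2*5 + d5/2 - d1*5 = 1251/16
  d7 = d3 + d5*2 + d4 = 573/4
  d8 = 10 + d5/5 = 891/40
Walk from origin (0, 0):
  seg 1: left by d5 = 491/8 → (-491/8, 0)
  seg 2: down by d5 = 491/8 → (-491/8, -491/8)
  seg 3: up by d4 = 25/2 → (-491/8, -391/8)
  seg 4: up by d1 = 9/2 → (-491/8, -355/8)
  seg 5: left by d7 = 573/4 → (-1637/8, -355/8)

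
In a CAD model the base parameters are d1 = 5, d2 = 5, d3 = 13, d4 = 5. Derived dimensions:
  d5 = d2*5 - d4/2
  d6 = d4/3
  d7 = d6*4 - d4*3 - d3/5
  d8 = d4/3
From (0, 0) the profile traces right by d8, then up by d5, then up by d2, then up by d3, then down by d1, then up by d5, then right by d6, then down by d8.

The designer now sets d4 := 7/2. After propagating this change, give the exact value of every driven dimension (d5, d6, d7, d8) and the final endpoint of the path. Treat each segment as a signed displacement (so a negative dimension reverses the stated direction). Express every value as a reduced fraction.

Apply edit: d4 := 7/2
  d5 = d2*5 - d4/2 = 93/4
  d6 = d4/3 = 7/6
  d7 = d6*4 - d4*3 - d3/5 = -253/30
  d8 = d4/3 = 7/6
Walk from origin (0, 0):
  seg 1: right by d8 = 7/6 → (7/6, 0)
  seg 2: up by d5 = 93/4 → (7/6, 93/4)
  seg 3: up by d2 = 5 → (7/6, 113/4)
  seg 4: up by d3 = 13 → (7/6, 165/4)
  seg 5: down by d1 = 5 → (7/6, 145/4)
  seg 6: up by d5 = 93/4 → (7/6, 119/2)
  seg 7: right by d6 = 7/6 → (7/3, 119/2)
  seg 8: down by d8 = 7/6 → (7/3, 175/3)

d5 = 93/4
d6 = 7/6
d7 = -253/30
d8 = 7/6
endpoint = (7/3, 175/3)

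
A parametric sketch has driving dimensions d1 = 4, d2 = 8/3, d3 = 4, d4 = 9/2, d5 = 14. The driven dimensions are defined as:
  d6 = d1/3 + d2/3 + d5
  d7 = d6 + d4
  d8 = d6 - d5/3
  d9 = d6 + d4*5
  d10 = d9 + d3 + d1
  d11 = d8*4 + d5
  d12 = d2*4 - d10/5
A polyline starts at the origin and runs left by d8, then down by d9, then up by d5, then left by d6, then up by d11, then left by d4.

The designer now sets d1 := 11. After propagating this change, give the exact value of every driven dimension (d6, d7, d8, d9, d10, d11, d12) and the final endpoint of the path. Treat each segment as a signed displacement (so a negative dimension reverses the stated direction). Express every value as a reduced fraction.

Apply edit: d1 := 11
  d6 = d1/3 + d2/3 + d5 = 167/9
  d7 = d6 + d4 = 415/18
  d8 = d6 - d5/3 = 125/9
  d9 = d6 + d4*5 = 739/18
  d10 = d9 + d3 + d1 = 1009/18
  d11 = d8*4 + d5 = 626/9
  d12 = d2*4 - d10/5 = -49/90
Walk from origin (0, 0):
  seg 1: left by d8 = 125/9 → (-125/9, 0)
  seg 2: down by d9 = 739/18 → (-125/9, -739/18)
  seg 3: up by d5 = 14 → (-125/9, -487/18)
  seg 4: left by d6 = 167/9 → (-292/9, -487/18)
  seg 5: up by d11 = 626/9 → (-292/9, 85/2)
  seg 6: left by d4 = 9/2 → (-665/18, 85/2)

d6 = 167/9
d7 = 415/18
d8 = 125/9
d9 = 739/18
d10 = 1009/18
d11 = 626/9
d12 = -49/90
endpoint = (-665/18, 85/2)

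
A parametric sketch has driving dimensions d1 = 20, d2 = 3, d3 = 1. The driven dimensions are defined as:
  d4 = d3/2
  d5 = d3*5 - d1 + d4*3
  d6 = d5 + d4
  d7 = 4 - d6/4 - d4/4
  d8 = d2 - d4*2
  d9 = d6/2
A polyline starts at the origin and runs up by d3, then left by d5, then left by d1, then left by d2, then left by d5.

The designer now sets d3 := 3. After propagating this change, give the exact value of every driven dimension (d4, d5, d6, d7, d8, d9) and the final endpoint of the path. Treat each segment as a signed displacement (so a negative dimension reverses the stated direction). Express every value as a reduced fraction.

d4 = 3/2
d5 = -1/2
d6 = 1
d7 = 27/8
d8 = 0
d9 = 1/2
endpoint = (-22, 3)

Apply edit: d3 := 3
  d4 = d3/2 = 3/2
  d5 = d3*5 - d1 + d4*3 = -1/2
  d6 = d5 + d4 = 1
  d7 = 4 - d6/4 - d4/4 = 27/8
  d8 = d2 - d4*2 = 0
  d9 = d6/2 = 1/2
Walk from origin (0, 0):
  seg 1: up by d3 = 3 → (0, 3)
  seg 2: left by d5 = -1/2 → (1/2, 3)
  seg 3: left by d1 = 20 → (-39/2, 3)
  seg 4: left by d2 = 3 → (-45/2, 3)
  seg 5: left by d5 = -1/2 → (-22, 3)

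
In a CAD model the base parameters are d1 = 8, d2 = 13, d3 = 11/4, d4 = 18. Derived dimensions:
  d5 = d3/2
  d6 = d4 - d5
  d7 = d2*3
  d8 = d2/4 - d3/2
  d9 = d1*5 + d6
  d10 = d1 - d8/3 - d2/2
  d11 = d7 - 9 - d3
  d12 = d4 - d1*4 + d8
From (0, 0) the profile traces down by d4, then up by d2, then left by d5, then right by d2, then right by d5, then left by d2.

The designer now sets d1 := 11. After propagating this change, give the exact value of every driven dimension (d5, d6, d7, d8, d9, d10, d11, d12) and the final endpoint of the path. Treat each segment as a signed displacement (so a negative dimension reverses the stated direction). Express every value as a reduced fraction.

d5 = 11/8
d6 = 133/8
d7 = 39
d8 = 15/8
d9 = 573/8
d10 = 31/8
d11 = 109/4
d12 = -193/8
endpoint = (0, -5)

Apply edit: d1 := 11
  d5 = d3/2 = 11/8
  d6 = d4 - d5 = 133/8
  d7 = d2*3 = 39
  d8 = d2/4 - d3/2 = 15/8
  d9 = d1*5 + d6 = 573/8
  d10 = d1 - d8/3 - d2/2 = 31/8
  d11 = d7 - 9 - d3 = 109/4
  d12 = d4 - d1*4 + d8 = -193/8
Walk from origin (0, 0):
  seg 1: down by d4 = 18 → (0, -18)
  seg 2: up by d2 = 13 → (0, -5)
  seg 3: left by d5 = 11/8 → (-11/8, -5)
  seg 4: right by d2 = 13 → (93/8, -5)
  seg 5: right by d5 = 11/8 → (13, -5)
  seg 6: left by d2 = 13 → (0, -5)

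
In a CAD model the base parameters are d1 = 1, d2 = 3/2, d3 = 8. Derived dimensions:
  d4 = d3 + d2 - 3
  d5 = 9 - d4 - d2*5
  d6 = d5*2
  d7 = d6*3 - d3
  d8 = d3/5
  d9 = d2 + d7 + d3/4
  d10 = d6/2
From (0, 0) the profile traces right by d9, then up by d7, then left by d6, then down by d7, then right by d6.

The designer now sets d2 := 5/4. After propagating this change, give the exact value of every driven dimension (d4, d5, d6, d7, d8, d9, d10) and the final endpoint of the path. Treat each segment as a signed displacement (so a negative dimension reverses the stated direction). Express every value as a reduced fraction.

d4 = 25/4
d5 = -7/2
d6 = -7
d7 = -29
d8 = 8/5
d9 = -103/4
d10 = -7/2
endpoint = (-103/4, 0)

Apply edit: d2 := 5/4
  d4 = d3 + d2 - 3 = 25/4
  d5 = 9 - d4 - d2*5 = -7/2
  d6 = d5*2 = -7
  d7 = d6*3 - d3 = -29
  d8 = d3/5 = 8/5
  d9 = d2 + d7 + d3/4 = -103/4
  d10 = d6/2 = -7/2
Walk from origin (0, 0):
  seg 1: right by d9 = -103/4 → (-103/4, 0)
  seg 2: up by d7 = -29 → (-103/4, -29)
  seg 3: left by d6 = -7 → (-75/4, -29)
  seg 4: down by d7 = -29 → (-75/4, 0)
  seg 5: right by d6 = -7 → (-103/4, 0)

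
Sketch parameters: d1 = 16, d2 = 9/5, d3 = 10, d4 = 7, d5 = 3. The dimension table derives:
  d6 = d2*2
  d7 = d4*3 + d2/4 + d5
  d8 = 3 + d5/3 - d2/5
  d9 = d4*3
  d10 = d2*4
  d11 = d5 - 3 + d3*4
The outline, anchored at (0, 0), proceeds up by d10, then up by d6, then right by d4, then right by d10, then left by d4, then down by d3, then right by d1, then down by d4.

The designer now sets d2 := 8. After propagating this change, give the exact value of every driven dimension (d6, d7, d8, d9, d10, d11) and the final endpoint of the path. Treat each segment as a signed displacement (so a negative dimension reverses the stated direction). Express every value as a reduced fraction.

Apply edit: d2 := 8
  d6 = d2*2 = 16
  d7 = d4*3 + d2/4 + d5 = 26
  d8 = 3 + d5/3 - d2/5 = 12/5
  d9 = d4*3 = 21
  d10 = d2*4 = 32
  d11 = d5 - 3 + d3*4 = 40
Walk from origin (0, 0):
  seg 1: up by d10 = 32 → (0, 32)
  seg 2: up by d6 = 16 → (0, 48)
  seg 3: right by d4 = 7 → (7, 48)
  seg 4: right by d10 = 32 → (39, 48)
  seg 5: left by d4 = 7 → (32, 48)
  seg 6: down by d3 = 10 → (32, 38)
  seg 7: right by d1 = 16 → (48, 38)
  seg 8: down by d4 = 7 → (48, 31)

d6 = 16
d7 = 26
d8 = 12/5
d9 = 21
d10 = 32
d11 = 40
endpoint = (48, 31)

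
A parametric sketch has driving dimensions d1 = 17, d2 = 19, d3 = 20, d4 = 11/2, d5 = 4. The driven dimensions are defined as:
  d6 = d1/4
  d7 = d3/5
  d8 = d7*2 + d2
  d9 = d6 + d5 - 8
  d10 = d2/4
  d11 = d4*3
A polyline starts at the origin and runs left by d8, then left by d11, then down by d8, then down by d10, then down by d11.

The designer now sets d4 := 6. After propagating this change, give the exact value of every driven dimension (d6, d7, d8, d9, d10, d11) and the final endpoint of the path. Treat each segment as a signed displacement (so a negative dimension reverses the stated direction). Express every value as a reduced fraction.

d6 = 17/4
d7 = 4
d8 = 27
d9 = 1/4
d10 = 19/4
d11 = 18
endpoint = (-45, -199/4)

Apply edit: d4 := 6
  d6 = d1/4 = 17/4
  d7 = d3/5 = 4
  d8 = d7*2 + d2 = 27
  d9 = d6 + d5 - 8 = 1/4
  d10 = d2/4 = 19/4
  d11 = d4*3 = 18
Walk from origin (0, 0):
  seg 1: left by d8 = 27 → (-27, 0)
  seg 2: left by d11 = 18 → (-45, 0)
  seg 3: down by d8 = 27 → (-45, -27)
  seg 4: down by d10 = 19/4 → (-45, -127/4)
  seg 5: down by d11 = 18 → (-45, -199/4)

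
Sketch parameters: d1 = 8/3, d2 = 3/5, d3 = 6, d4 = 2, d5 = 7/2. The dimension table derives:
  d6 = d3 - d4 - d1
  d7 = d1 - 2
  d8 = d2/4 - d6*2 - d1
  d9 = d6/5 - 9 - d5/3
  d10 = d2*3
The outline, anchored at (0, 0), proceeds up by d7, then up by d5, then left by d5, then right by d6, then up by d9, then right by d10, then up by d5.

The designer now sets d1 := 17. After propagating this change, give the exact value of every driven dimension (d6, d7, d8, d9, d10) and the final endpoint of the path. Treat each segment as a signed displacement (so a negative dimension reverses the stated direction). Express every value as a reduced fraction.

d6 = -13
d7 = 15
d8 = 183/20
d9 = -383/30
d10 = 9/5
endpoint = (-147/10, 277/30)

Apply edit: d1 := 17
  d6 = d3 - d4 - d1 = -13
  d7 = d1 - 2 = 15
  d8 = d2/4 - d6*2 - d1 = 183/20
  d9 = d6/5 - 9 - d5/3 = -383/30
  d10 = d2*3 = 9/5
Walk from origin (0, 0):
  seg 1: up by d7 = 15 → (0, 15)
  seg 2: up by d5 = 7/2 → (0, 37/2)
  seg 3: left by d5 = 7/2 → (-7/2, 37/2)
  seg 4: right by d6 = -13 → (-33/2, 37/2)
  seg 5: up by d9 = -383/30 → (-33/2, 86/15)
  seg 6: right by d10 = 9/5 → (-147/10, 86/15)
  seg 7: up by d5 = 7/2 → (-147/10, 277/30)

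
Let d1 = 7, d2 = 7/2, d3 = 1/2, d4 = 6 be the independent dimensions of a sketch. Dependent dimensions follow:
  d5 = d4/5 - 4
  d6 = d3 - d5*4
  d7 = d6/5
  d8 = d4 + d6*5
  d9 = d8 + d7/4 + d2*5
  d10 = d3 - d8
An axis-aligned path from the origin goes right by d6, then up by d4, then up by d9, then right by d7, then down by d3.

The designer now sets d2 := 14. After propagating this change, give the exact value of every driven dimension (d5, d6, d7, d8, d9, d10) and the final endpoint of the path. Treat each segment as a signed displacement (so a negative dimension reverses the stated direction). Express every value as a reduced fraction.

Apply edit: d2 := 14
  d5 = d4/5 - 4 = -14/5
  d6 = d3 - d5*4 = 117/10
  d7 = d6/5 = 117/50
  d8 = d4 + d6*5 = 129/2
  d9 = d8 + d7/4 + d2*5 = 27017/200
  d10 = d3 - d8 = -64
Walk from origin (0, 0):
  seg 1: right by d6 = 117/10 → (117/10, 0)
  seg 2: up by d4 = 6 → (117/10, 6)
  seg 3: up by d9 = 27017/200 → (117/10, 28217/200)
  seg 4: right by d7 = 117/50 → (351/25, 28217/200)
  seg 5: down by d3 = 1/2 → (351/25, 28117/200)

d5 = -14/5
d6 = 117/10
d7 = 117/50
d8 = 129/2
d9 = 27017/200
d10 = -64
endpoint = (351/25, 28117/200)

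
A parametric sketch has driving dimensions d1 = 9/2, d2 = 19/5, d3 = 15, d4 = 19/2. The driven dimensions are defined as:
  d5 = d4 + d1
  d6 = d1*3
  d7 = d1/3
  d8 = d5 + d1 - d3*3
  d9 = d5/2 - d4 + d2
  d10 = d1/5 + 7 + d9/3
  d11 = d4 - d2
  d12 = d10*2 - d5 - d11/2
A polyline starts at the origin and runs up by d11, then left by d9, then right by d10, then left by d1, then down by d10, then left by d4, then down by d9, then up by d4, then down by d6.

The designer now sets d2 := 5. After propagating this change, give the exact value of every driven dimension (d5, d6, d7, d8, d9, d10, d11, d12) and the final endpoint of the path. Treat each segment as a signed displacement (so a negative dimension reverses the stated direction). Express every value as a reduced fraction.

Apply edit: d2 := 5
  d5 = d4 + d1 = 14
  d6 = d1*3 = 27/2
  d7 = d1/3 = 3/2
  d8 = d5 + d1 - d3*3 = -53/2
  d9 = d5/2 - d4 + d2 = 5/2
  d10 = d1/5 + 7 + d9/3 = 131/15
  d11 = d4 - d2 = 9/2
  d12 = d10*2 - d5 - d11/2 = 73/60
Walk from origin (0, 0):
  seg 1: up by d11 = 9/2 → (0, 9/2)
  seg 2: left by d9 = 5/2 → (-5/2, 9/2)
  seg 3: right by d10 = 131/15 → (187/30, 9/2)
  seg 4: left by d1 = 9/2 → (26/15, 9/2)
  seg 5: down by d10 = 131/15 → (26/15, -127/30)
  seg 6: left by d4 = 19/2 → (-233/30, -127/30)
  seg 7: down by d9 = 5/2 → (-233/30, -101/15)
  seg 8: up by d4 = 19/2 → (-233/30, 83/30)
  seg 9: down by d6 = 27/2 → (-233/30, -161/15)

d5 = 14
d6 = 27/2
d7 = 3/2
d8 = -53/2
d9 = 5/2
d10 = 131/15
d11 = 9/2
d12 = 73/60
endpoint = (-233/30, -161/15)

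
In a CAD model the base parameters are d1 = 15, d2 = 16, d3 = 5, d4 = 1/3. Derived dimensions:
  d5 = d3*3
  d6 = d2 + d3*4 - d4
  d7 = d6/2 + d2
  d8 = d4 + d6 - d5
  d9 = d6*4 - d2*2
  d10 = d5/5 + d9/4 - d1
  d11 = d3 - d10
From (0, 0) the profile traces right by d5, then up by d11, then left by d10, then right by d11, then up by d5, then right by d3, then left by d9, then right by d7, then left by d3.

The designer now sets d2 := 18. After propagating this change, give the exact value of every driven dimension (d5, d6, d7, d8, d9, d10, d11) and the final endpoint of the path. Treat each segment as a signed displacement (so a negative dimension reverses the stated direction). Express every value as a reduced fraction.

d5 = 15
d6 = 113/3
d7 = 221/6
d8 = 23
d9 = 344/3
d10 = 50/3
d11 = -35/3
endpoint = (-547/6, 10/3)

Apply edit: d2 := 18
  d5 = d3*3 = 15
  d6 = d2 + d3*4 - d4 = 113/3
  d7 = d6/2 + d2 = 221/6
  d8 = d4 + d6 - d5 = 23
  d9 = d6*4 - d2*2 = 344/3
  d10 = d5/5 + d9/4 - d1 = 50/3
  d11 = d3 - d10 = -35/3
Walk from origin (0, 0):
  seg 1: right by d5 = 15 → (15, 0)
  seg 2: up by d11 = -35/3 → (15, -35/3)
  seg 3: left by d10 = 50/3 → (-5/3, -35/3)
  seg 4: right by d11 = -35/3 → (-40/3, -35/3)
  seg 5: up by d5 = 15 → (-40/3, 10/3)
  seg 6: right by d3 = 5 → (-25/3, 10/3)
  seg 7: left by d9 = 344/3 → (-123, 10/3)
  seg 8: right by d7 = 221/6 → (-517/6, 10/3)
  seg 9: left by d3 = 5 → (-547/6, 10/3)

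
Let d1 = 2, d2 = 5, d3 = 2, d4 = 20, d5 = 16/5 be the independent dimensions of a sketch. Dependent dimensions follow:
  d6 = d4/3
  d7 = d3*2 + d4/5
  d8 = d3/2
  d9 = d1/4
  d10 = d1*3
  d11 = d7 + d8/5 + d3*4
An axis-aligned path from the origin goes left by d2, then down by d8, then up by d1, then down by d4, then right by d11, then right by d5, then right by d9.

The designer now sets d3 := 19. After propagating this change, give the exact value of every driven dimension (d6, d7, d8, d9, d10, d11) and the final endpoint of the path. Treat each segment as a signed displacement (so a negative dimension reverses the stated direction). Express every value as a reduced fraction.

d6 = 20/3
d7 = 42
d8 = 19/2
d9 = 1/2
d10 = 6
d11 = 1199/10
endpoint = (593/5, -55/2)

Apply edit: d3 := 19
  d6 = d4/3 = 20/3
  d7 = d3*2 + d4/5 = 42
  d8 = d3/2 = 19/2
  d9 = d1/4 = 1/2
  d10 = d1*3 = 6
  d11 = d7 + d8/5 + d3*4 = 1199/10
Walk from origin (0, 0):
  seg 1: left by d2 = 5 → (-5, 0)
  seg 2: down by d8 = 19/2 → (-5, -19/2)
  seg 3: up by d1 = 2 → (-5, -15/2)
  seg 4: down by d4 = 20 → (-5, -55/2)
  seg 5: right by d11 = 1199/10 → (1149/10, -55/2)
  seg 6: right by d5 = 16/5 → (1181/10, -55/2)
  seg 7: right by d9 = 1/2 → (593/5, -55/2)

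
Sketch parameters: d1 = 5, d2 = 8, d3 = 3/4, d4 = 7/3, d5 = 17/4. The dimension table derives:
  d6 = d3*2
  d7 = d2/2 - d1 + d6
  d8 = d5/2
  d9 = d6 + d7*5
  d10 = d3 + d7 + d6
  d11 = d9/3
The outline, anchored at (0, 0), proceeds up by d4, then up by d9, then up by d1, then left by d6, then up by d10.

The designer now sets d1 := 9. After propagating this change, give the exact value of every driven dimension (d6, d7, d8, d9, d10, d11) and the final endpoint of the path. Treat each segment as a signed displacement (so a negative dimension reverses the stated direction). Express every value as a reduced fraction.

d6 = 3/2
d7 = -7/2
d8 = 17/8
d9 = -16
d10 = -5/4
d11 = -16/3
endpoint = (-3/2, -71/12)

Apply edit: d1 := 9
  d6 = d3*2 = 3/2
  d7 = d2/2 - d1 + d6 = -7/2
  d8 = d5/2 = 17/8
  d9 = d6 + d7*5 = -16
  d10 = d3 + d7 + d6 = -5/4
  d11 = d9/3 = -16/3
Walk from origin (0, 0):
  seg 1: up by d4 = 7/3 → (0, 7/3)
  seg 2: up by d9 = -16 → (0, -41/3)
  seg 3: up by d1 = 9 → (0, -14/3)
  seg 4: left by d6 = 3/2 → (-3/2, -14/3)
  seg 5: up by d10 = -5/4 → (-3/2, -71/12)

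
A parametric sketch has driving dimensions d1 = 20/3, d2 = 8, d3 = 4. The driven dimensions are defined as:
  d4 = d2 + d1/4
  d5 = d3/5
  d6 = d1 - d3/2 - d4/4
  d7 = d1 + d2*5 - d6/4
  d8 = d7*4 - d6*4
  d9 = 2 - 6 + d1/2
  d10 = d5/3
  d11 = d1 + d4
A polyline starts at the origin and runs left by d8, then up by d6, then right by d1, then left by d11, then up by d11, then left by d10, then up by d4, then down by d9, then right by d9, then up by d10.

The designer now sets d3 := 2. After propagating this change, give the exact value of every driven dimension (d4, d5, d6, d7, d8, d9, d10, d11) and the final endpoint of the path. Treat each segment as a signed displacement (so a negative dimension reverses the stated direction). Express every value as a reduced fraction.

d4 = 29/3
d5 = 2/5
d6 = 13/4
d7 = 2201/48
d8 = 2045/12
d9 = -2/3
d10 = 2/15
d11 = 49/3
endpoint = (-10853/60, 601/20)

Apply edit: d3 := 2
  d4 = d2 + d1/4 = 29/3
  d5 = d3/5 = 2/5
  d6 = d1 - d3/2 - d4/4 = 13/4
  d7 = d1 + d2*5 - d6/4 = 2201/48
  d8 = d7*4 - d6*4 = 2045/12
  d9 = 2 - 6 + d1/2 = -2/3
  d10 = d5/3 = 2/15
  d11 = d1 + d4 = 49/3
Walk from origin (0, 0):
  seg 1: left by d8 = 2045/12 → (-2045/12, 0)
  seg 2: up by d6 = 13/4 → (-2045/12, 13/4)
  seg 3: right by d1 = 20/3 → (-655/4, 13/4)
  seg 4: left by d11 = 49/3 → (-2161/12, 13/4)
  seg 5: up by d11 = 49/3 → (-2161/12, 235/12)
  seg 6: left by d10 = 2/15 → (-10813/60, 235/12)
  seg 7: up by d4 = 29/3 → (-10813/60, 117/4)
  seg 8: down by d9 = -2/3 → (-10813/60, 359/12)
  seg 9: right by d9 = -2/3 → (-10853/60, 359/12)
  seg 10: up by d10 = 2/15 → (-10853/60, 601/20)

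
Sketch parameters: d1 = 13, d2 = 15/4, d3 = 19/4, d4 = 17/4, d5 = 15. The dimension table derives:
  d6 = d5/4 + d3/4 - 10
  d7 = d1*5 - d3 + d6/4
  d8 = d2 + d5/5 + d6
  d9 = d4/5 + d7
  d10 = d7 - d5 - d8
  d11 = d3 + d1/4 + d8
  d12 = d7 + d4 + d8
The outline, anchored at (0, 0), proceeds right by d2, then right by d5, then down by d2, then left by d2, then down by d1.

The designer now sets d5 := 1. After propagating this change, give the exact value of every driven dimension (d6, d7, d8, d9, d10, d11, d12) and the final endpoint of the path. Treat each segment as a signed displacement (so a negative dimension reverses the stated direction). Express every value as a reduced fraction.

Apply edit: d5 := 1
  d6 = d5/4 + d3/4 - 10 = -137/16
  d7 = d1*5 - d3 + d6/4 = 3719/64
  d8 = d2 + d5/5 + d6 = -369/80
  d9 = d4/5 + d7 = 18867/320
  d10 = d7 - d5 - d8 = 19751/320
  d11 = d3 + d1/4 + d8 = 271/80
  d12 = d7 + d4 + d8 = 18479/320
Walk from origin (0, 0):
  seg 1: right by d2 = 15/4 → (15/4, 0)
  seg 2: right by d5 = 1 → (19/4, 0)
  seg 3: down by d2 = 15/4 → (19/4, -15/4)
  seg 4: left by d2 = 15/4 → (1, -15/4)
  seg 5: down by d1 = 13 → (1, -67/4)

d6 = -137/16
d7 = 3719/64
d8 = -369/80
d9 = 18867/320
d10 = 19751/320
d11 = 271/80
d12 = 18479/320
endpoint = (1, -67/4)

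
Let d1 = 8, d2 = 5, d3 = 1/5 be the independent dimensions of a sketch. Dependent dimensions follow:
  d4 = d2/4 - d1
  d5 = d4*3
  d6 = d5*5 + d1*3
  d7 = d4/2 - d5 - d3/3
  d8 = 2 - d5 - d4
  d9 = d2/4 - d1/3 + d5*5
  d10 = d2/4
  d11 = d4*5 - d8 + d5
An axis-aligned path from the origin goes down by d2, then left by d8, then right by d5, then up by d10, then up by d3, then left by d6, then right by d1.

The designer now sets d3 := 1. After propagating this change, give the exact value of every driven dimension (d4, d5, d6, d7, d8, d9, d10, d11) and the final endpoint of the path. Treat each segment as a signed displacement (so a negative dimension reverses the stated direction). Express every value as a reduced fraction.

Apply edit: d3 := 1
  d4 = d2/4 - d1 = -27/4
  d5 = d4*3 = -81/4
  d6 = d5*5 + d1*3 = -309/4
  d7 = d4/2 - d5 - d3/3 = 397/24
  d8 = 2 - d5 - d4 = 29
  d9 = d2/4 - d1/3 + d5*5 = -308/3
  d10 = d2/4 = 5/4
  d11 = d4*5 - d8 + d5 = -83
Walk from origin (0, 0):
  seg 1: down by d2 = 5 → (0, -5)
  seg 2: left by d8 = 29 → (-29, -5)
  seg 3: right by d5 = -81/4 → (-197/4, -5)
  seg 4: up by d10 = 5/4 → (-197/4, -15/4)
  seg 5: up by d3 = 1 → (-197/4, -11/4)
  seg 6: left by d6 = -309/4 → (28, -11/4)
  seg 7: right by d1 = 8 → (36, -11/4)

d4 = -27/4
d5 = -81/4
d6 = -309/4
d7 = 397/24
d8 = 29
d9 = -308/3
d10 = 5/4
d11 = -83
endpoint = (36, -11/4)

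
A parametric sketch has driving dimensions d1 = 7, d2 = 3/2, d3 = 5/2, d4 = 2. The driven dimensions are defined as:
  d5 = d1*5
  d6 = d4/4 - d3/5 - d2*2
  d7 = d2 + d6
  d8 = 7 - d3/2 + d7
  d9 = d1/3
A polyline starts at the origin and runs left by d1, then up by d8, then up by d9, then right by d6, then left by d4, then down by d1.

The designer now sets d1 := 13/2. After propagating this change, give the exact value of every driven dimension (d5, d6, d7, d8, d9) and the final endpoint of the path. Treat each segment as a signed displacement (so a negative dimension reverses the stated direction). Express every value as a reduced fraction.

Apply edit: d1 := 13/2
  d5 = d1*5 = 65/2
  d6 = d4/4 - d3/5 - d2*2 = -3
  d7 = d2 + d6 = -3/2
  d8 = 7 - d3/2 + d7 = 17/4
  d9 = d1/3 = 13/6
Walk from origin (0, 0):
  seg 1: left by d1 = 13/2 → (-13/2, 0)
  seg 2: up by d8 = 17/4 → (-13/2, 17/4)
  seg 3: up by d9 = 13/6 → (-13/2, 77/12)
  seg 4: right by d6 = -3 → (-19/2, 77/12)
  seg 5: left by d4 = 2 → (-23/2, 77/12)
  seg 6: down by d1 = 13/2 → (-23/2, -1/12)

d5 = 65/2
d6 = -3
d7 = -3/2
d8 = 17/4
d9 = 13/6
endpoint = (-23/2, -1/12)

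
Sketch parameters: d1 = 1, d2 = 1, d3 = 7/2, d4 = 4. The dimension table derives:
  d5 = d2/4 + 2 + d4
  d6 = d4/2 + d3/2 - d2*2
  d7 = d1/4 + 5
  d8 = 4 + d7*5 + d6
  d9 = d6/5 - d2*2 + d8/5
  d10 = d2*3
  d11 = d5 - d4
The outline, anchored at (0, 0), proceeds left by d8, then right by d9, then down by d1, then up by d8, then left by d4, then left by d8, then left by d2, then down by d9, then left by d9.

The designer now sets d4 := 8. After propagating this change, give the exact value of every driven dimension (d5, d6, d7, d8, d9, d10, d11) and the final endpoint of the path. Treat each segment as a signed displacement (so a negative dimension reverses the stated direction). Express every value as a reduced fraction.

d5 = 41/4
d6 = 15/4
d7 = 21/4
d8 = 34
d9 = 111/20
d10 = 3
d11 = 9/4
endpoint = (-77, 549/20)

Apply edit: d4 := 8
  d5 = d2/4 + 2 + d4 = 41/4
  d6 = d4/2 + d3/2 - d2*2 = 15/4
  d7 = d1/4 + 5 = 21/4
  d8 = 4 + d7*5 + d6 = 34
  d9 = d6/5 - d2*2 + d8/5 = 111/20
  d10 = d2*3 = 3
  d11 = d5 - d4 = 9/4
Walk from origin (0, 0):
  seg 1: left by d8 = 34 → (-34, 0)
  seg 2: right by d9 = 111/20 → (-569/20, 0)
  seg 3: down by d1 = 1 → (-569/20, -1)
  seg 4: up by d8 = 34 → (-569/20, 33)
  seg 5: left by d4 = 8 → (-729/20, 33)
  seg 6: left by d8 = 34 → (-1409/20, 33)
  seg 7: left by d2 = 1 → (-1429/20, 33)
  seg 8: down by d9 = 111/20 → (-1429/20, 549/20)
  seg 9: left by d9 = 111/20 → (-77, 549/20)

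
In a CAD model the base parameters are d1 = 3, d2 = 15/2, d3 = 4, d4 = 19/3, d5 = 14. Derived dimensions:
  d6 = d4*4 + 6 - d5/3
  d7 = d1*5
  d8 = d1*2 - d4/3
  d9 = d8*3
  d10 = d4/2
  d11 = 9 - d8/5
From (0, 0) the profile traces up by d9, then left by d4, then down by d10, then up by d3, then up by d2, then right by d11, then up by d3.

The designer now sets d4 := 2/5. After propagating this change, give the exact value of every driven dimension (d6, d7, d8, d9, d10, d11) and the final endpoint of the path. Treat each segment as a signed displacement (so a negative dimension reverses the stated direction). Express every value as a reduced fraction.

Apply edit: d4 := 2/5
  d6 = d4*4 + 6 - d5/3 = 44/15
  d7 = d1*5 = 15
  d8 = d1*2 - d4/3 = 88/15
  d9 = d8*3 = 88/5
  d10 = d4/2 = 1/5
  d11 = 9 - d8/5 = 587/75
Walk from origin (0, 0):
  seg 1: up by d9 = 88/5 → (0, 88/5)
  seg 2: left by d4 = 2/5 → (-2/5, 88/5)
  seg 3: down by d10 = 1/5 → (-2/5, 87/5)
  seg 4: up by d3 = 4 → (-2/5, 107/5)
  seg 5: up by d2 = 15/2 → (-2/5, 289/10)
  seg 6: right by d11 = 587/75 → (557/75, 289/10)
  seg 7: up by d3 = 4 → (557/75, 329/10)

d6 = 44/15
d7 = 15
d8 = 88/15
d9 = 88/5
d10 = 1/5
d11 = 587/75
endpoint = (557/75, 329/10)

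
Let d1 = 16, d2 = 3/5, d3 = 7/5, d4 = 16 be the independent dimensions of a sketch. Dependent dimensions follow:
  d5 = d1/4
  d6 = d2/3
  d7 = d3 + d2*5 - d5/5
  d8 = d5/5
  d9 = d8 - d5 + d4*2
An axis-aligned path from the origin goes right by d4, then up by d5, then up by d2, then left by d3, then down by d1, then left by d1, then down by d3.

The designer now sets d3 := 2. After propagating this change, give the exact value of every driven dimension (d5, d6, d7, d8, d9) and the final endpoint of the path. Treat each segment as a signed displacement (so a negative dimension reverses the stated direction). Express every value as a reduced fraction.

d5 = 4
d6 = 1/5
d7 = 21/5
d8 = 4/5
d9 = 144/5
endpoint = (-2, -67/5)

Apply edit: d3 := 2
  d5 = d1/4 = 4
  d6 = d2/3 = 1/5
  d7 = d3 + d2*5 - d5/5 = 21/5
  d8 = d5/5 = 4/5
  d9 = d8 - d5 + d4*2 = 144/5
Walk from origin (0, 0):
  seg 1: right by d4 = 16 → (16, 0)
  seg 2: up by d5 = 4 → (16, 4)
  seg 3: up by d2 = 3/5 → (16, 23/5)
  seg 4: left by d3 = 2 → (14, 23/5)
  seg 5: down by d1 = 16 → (14, -57/5)
  seg 6: left by d1 = 16 → (-2, -57/5)
  seg 7: down by d3 = 2 → (-2, -67/5)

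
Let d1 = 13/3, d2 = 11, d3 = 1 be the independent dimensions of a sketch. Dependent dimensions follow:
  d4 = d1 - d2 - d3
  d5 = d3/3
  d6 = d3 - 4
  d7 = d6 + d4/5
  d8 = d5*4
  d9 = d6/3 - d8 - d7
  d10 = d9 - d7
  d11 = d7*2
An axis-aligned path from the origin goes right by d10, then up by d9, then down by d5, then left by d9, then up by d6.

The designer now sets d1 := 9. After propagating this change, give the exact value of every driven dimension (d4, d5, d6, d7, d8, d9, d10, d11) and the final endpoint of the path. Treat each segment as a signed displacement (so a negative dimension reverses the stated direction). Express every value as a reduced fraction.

Apply edit: d1 := 9
  d4 = d1 - d2 - d3 = -3
  d5 = d3/3 = 1/3
  d6 = d3 - 4 = -3
  d7 = d6 + d4/5 = -18/5
  d8 = d5*4 = 4/3
  d9 = d6/3 - d8 - d7 = 19/15
  d10 = d9 - d7 = 73/15
  d11 = d7*2 = -36/5
Walk from origin (0, 0):
  seg 1: right by d10 = 73/15 → (73/15, 0)
  seg 2: up by d9 = 19/15 → (73/15, 19/15)
  seg 3: down by d5 = 1/3 → (73/15, 14/15)
  seg 4: left by d9 = 19/15 → (18/5, 14/15)
  seg 5: up by d6 = -3 → (18/5, -31/15)

d4 = -3
d5 = 1/3
d6 = -3
d7 = -18/5
d8 = 4/3
d9 = 19/15
d10 = 73/15
d11 = -36/5
endpoint = (18/5, -31/15)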